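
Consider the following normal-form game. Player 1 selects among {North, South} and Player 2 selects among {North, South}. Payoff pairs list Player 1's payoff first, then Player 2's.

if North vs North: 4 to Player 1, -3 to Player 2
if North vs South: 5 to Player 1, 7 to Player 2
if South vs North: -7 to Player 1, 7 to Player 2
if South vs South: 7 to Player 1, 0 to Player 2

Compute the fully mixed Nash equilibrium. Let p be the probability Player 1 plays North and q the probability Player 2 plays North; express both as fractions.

Each player's mixing probability is pinned down by making the *other* player indifferent.
Player 2 indifferent between North and South: p·(-3) + (1−p)·7 = p·7 + (1−p)·0 ⟹ 7 + (-10)p = 0 + 7p ⟹ p = 7/17.
Player 1 indifferent between North and South: q·4 + (1−q)·5 = q·(-7) + (1−q)·7 ⟹ 5 + (-1)q = 7 + (-14)q ⟹ q = 2/13.

p = 7/17, q = 2/13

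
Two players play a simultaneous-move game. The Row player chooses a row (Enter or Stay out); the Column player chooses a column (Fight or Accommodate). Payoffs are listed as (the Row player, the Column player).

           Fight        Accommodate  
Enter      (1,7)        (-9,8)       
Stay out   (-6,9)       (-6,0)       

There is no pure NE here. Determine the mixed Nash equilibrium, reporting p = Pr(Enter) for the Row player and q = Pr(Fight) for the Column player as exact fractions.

In a mixed NE each player is indifferent between their pure strategies, so the opponent's mix sets the indifference.
The Column player indifferent between Fight and Accommodate: p·7 + (1−p)·9 = p·8 + (1−p)·0 ⟹ 9 + (-2)p = 0 + 8p ⟹ p = 9/10.
The Row player indifferent between Enter and Stay out: q·1 + (1−q)·(-9) = q·(-6) + (1−q)·(-6) ⟹ (-9) + 10q = (-6) + 0q ⟹ q = 3/10.

p = 9/10, q = 3/10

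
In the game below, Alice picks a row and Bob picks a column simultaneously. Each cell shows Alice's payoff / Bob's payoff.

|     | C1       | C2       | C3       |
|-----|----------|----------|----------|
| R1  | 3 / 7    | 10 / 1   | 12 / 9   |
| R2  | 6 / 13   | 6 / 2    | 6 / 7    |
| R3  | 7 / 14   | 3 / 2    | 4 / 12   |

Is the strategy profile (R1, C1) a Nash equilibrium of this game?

No

Holding Bob at C1: Alice gets 3 from R1 but could get 7 by switching to R3. Alice has a profitable deviation.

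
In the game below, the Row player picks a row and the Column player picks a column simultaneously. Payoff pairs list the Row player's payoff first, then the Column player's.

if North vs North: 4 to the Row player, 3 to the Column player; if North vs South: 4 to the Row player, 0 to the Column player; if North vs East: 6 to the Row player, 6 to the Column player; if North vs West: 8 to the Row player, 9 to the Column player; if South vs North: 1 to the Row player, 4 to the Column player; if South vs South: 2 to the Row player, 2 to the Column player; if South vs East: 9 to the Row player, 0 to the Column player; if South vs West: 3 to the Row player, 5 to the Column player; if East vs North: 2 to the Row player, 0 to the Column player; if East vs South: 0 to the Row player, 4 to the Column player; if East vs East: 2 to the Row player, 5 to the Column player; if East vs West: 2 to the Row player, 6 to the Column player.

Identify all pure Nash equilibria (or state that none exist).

(North, West)

A profile is a Nash equilibrium when each player is best-responding to the other.
The Row player's best responses — vs North: North (payoff 4); vs South: North (payoff 4); vs East: South (payoff 9); vs West: North (payoff 8).
The Column player's best responses — vs North: West (payoff 9); vs South: West (payoff 5); vs East: West (payoff 6).
The only mutual best response is (North, West); neither player gains by switching there.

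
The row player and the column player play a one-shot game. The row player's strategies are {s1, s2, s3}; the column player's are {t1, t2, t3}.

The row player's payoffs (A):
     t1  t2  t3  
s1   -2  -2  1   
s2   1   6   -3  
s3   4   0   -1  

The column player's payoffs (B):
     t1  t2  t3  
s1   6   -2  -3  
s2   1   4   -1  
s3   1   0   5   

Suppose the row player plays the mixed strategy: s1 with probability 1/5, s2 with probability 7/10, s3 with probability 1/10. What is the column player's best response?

The column player's best reply maximizes expected payoff against the mix.
t1: (1/5)·6 + (7/10)·1 + (1/10)·1 = 2
t2: (1/5)·(-2) + (7/10)·4 + (1/10)·0 = 12/5
t3: (1/5)·(-3) + (7/10)·(-1) + (1/10)·5 = -4/5
Highest expected payoff is 12/5, from t2.

t2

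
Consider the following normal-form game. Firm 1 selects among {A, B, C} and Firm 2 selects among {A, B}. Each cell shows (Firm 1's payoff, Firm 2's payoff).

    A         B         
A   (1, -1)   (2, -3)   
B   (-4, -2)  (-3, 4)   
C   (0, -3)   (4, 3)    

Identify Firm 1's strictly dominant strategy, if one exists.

No strictly dominant strategy

A strategy is strictly dominant if it gives Firm 1 a strictly higher payoff than every other strategy, against every choice by the opponent.
A is not dominant: against B, C gives 4 > 2.
B is not dominant: against A, A gives 1 > -4.
C is not dominant: against A, A gives 1 > 0.
No single strategy is best against every opponent action.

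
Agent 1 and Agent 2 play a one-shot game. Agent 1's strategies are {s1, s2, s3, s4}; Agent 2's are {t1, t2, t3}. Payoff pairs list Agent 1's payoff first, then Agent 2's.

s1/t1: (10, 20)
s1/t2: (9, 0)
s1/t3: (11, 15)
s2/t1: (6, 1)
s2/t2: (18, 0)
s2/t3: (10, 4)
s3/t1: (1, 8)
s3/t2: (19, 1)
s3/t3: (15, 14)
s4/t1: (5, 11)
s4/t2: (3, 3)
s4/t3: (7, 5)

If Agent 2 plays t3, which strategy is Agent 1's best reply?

With Agent 2 fixed at t3, Agent 1's payoffs are: s1 → 11, s2 → 10, s3 → 15, s4 → 7.
The maximum is 15, achieved by s3.

s3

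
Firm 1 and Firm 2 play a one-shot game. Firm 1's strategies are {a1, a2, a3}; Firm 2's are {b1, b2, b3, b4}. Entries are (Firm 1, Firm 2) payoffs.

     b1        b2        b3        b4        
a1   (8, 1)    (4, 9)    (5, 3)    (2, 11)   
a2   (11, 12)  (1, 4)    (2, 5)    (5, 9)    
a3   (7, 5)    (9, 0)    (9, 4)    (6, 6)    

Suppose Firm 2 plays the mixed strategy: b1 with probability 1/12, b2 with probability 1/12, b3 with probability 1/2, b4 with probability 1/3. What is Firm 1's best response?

Firm 1's best reply maximizes expected payoff against the mix.
a1: (1/12)·8 + (1/12)·4 + (1/2)·5 + (1/3)·2 = 25/6
a2: (1/12)·11 + (1/12)·1 + (1/2)·2 + (1/3)·5 = 11/3
a3: (1/12)·7 + (1/12)·9 + (1/2)·9 + (1/3)·6 = 47/6
Highest expected payoff is 47/6, from a3.

a3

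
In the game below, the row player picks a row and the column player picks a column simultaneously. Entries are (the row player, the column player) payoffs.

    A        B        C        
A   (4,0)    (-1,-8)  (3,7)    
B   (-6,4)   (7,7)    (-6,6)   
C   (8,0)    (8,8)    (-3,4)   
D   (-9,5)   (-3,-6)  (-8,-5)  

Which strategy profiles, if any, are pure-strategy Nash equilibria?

Check mutual best responses: a cell is a NE iff neither player can gain by unilaterally deviating.
The row player's best responses — vs A: C (payoff 8); vs B: C (payoff 8); vs C: A (payoff 3).
The column player's best responses — vs A: C (payoff 7); vs B: B (payoff 7); vs C: B (payoff 8); vs D: A (payoff 5).
Mutual best responses occur at (A, C) and (C, B); at each, neither player gains by switching.

(A, C) and (C, B)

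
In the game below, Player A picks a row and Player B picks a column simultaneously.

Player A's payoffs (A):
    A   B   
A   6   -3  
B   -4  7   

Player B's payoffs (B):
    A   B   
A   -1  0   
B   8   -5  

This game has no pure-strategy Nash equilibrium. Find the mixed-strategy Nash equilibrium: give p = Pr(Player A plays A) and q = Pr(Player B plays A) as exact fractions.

Each player's mixing probability is pinned down by making the *other* player indifferent.
Player B indifferent between A and B: p·(-1) + (1−p)·8 = p·0 + (1−p)·(-5) ⟹ 8 + (-9)p = (-5) + 5p ⟹ p = 13/14.
Player A indifferent between A and B: q·6 + (1−q)·(-3) = q·(-4) + (1−q)·7 ⟹ (-3) + 9q = 7 + (-11)q ⟹ q = 1/2.

p = 13/14, q = 1/2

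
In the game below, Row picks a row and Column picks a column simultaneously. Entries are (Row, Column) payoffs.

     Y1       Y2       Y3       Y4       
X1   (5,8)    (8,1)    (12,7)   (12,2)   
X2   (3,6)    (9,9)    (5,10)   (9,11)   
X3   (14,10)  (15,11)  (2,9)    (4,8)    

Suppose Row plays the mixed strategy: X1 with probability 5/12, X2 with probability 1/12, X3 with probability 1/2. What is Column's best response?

Y1

Column's best reply maximizes expected payoff against the mix.
Y1: (5/12)·8 + (1/12)·6 + (1/2)·10 = 53/6
Y2: (5/12)·1 + (1/12)·9 + (1/2)·11 = 20/3
Y3: (5/12)·7 + (1/12)·10 + (1/2)·9 = 33/4
Y4: (5/12)·2 + (1/12)·11 + (1/2)·8 = 23/4
Highest expected payoff is 53/6, from Y1.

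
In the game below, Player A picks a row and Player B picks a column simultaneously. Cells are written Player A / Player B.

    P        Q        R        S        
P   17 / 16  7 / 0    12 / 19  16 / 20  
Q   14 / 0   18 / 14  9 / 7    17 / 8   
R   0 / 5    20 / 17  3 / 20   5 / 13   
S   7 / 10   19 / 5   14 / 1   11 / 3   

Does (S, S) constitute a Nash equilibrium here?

Holding Player B at S: Player A gets 11 from S but could get 17 by switching to Q. Player A has a profitable deviation.

No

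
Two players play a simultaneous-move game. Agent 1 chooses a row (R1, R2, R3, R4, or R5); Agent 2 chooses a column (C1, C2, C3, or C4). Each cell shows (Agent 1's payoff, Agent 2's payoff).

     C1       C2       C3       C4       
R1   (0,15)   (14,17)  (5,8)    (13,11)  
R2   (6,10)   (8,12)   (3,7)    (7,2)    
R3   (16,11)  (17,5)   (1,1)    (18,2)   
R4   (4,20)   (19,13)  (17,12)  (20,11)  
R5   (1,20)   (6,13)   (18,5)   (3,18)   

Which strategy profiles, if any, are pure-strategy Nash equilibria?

Check mutual best responses: a cell is a NE iff neither player can gain by unilaterally deviating.
Agent 1's best responses — vs C1: R3 (payoff 16); vs C2: R4 (payoff 19); vs C3: R5 (payoff 18); vs C4: R4 (payoff 20).
Agent 2's best responses — vs R1: C2 (payoff 17); vs R2: C2 (payoff 12); vs R3: C1 (payoff 11); vs R4: C1 (payoff 20); vs R5: C1 (payoff 20).
The only mutual best response is (R3, C1); neither player gains by switching there.

(R3, C1)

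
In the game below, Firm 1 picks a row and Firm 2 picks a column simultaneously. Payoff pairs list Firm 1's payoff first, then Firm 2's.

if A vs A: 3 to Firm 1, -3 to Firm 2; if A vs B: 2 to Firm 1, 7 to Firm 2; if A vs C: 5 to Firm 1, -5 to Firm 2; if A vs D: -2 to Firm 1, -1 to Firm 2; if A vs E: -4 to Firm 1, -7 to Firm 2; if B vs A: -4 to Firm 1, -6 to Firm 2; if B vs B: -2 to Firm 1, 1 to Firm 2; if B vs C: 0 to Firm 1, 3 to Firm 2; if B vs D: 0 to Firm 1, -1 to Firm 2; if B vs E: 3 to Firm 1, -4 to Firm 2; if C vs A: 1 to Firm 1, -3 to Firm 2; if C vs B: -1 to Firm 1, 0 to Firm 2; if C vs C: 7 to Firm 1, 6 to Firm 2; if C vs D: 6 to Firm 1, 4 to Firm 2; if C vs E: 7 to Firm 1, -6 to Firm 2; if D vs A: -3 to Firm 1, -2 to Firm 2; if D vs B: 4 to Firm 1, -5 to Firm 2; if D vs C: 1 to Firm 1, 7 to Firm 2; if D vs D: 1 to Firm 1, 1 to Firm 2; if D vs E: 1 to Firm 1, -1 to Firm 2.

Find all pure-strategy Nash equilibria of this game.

(C, C)

Check mutual best responses: a cell is a NE iff neither player can gain by unilaterally deviating.
Firm 1's best responses — vs A: A (payoff 3); vs B: D (payoff 4); vs C: C (payoff 7); vs D: C (payoff 6); vs E: C (payoff 7).
Firm 2's best responses — vs A: B (payoff 7); vs B: C (payoff 3); vs C: C (payoff 6); vs D: C (payoff 7).
The only mutual best response is (C, C); neither player gains by switching there.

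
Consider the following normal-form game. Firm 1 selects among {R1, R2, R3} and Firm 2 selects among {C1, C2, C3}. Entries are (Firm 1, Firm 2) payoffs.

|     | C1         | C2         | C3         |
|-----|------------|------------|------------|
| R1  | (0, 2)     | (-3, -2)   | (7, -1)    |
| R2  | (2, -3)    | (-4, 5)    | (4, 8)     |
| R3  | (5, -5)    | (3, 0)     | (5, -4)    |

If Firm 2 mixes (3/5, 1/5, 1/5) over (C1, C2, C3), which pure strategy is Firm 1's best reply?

R3

Compute Firm 1's expected payoff from each pure strategy against the given mix.
R1: (3/5)·0 + (1/5)·(-3) + (1/5)·7 = 4/5
R2: (3/5)·2 + (1/5)·(-4) + (1/5)·4 = 6/5
R3: (3/5)·5 + (1/5)·3 + (1/5)·5 = 23/5
Highest expected payoff is 23/5, from R3.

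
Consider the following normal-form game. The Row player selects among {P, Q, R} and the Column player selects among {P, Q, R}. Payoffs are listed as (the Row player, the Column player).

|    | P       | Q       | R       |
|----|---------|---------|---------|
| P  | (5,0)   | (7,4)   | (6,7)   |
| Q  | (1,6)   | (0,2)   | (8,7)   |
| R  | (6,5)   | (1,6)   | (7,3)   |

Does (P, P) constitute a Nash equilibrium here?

Holding the Column player at P: the Row player gets 5 from P but could get 6 by switching to R. The Row player has a profitable deviation.

No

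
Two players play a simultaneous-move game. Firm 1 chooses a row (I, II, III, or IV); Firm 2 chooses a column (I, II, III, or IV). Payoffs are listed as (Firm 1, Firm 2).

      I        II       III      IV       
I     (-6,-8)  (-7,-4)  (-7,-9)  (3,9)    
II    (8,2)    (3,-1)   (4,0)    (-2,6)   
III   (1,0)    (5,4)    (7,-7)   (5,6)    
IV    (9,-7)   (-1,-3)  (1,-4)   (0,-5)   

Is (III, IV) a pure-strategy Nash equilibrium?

Holding Firm 2 at IV: Firm 1 gets 5 from III, versus 3 from I, -2 from II, 0 from IV. No profitable deviation for Firm 1.
Holding Firm 1 at III: Firm 2 gets 6 from IV, versus 0 from I, 4 from II, -7 from III. No profitable deviation for Firm 2 either.

Yes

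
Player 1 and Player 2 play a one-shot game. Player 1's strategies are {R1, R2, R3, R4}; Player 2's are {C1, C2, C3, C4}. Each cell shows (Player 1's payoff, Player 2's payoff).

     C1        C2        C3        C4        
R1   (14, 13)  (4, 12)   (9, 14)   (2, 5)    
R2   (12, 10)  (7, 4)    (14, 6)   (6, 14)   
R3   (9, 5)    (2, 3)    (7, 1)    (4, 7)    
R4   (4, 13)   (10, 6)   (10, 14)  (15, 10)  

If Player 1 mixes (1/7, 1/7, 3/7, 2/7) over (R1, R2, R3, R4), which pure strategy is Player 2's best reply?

Compute Player 2's expected payoff from each pure strategy against the given mix.
C1: (1/7)·13 + (1/7)·10 + (3/7)·5 + (2/7)·13 = 64/7
C2: (1/7)·12 + (1/7)·4 + (3/7)·3 + (2/7)·6 = 37/7
C3: (1/7)·14 + (1/7)·6 + (3/7)·1 + (2/7)·14 = 51/7
C4: (1/7)·5 + (1/7)·14 + (3/7)·7 + (2/7)·10 = 60/7
Highest expected payoff is 64/7, from C1.

C1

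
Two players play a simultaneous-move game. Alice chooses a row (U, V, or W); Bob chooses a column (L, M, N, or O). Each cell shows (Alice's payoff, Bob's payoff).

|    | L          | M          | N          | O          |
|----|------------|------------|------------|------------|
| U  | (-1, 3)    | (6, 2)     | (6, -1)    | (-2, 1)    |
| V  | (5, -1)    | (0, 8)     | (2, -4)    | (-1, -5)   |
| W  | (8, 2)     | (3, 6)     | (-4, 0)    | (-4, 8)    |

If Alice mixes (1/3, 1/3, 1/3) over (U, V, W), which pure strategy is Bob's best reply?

Compute Bob's expected payoff from each pure strategy against the given mix.
L: (1/3)·3 + (1/3)·(-1) + (1/3)·2 = 4/3
M: (1/3)·2 + (1/3)·8 + (1/3)·6 = 16/3
N: (1/3)·(-1) + (1/3)·(-4) + (1/3)·0 = -5/3
O: (1/3)·1 + (1/3)·(-5) + (1/3)·8 = 4/3
Highest expected payoff is 16/3, from M.

M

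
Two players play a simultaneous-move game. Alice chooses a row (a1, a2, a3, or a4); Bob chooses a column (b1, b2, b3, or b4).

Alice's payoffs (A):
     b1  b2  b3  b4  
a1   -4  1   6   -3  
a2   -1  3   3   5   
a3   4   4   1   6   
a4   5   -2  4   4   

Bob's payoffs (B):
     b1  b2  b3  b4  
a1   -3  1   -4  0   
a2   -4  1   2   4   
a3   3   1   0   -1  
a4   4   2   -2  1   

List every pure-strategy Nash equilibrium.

A profile is a Nash equilibrium when each player is best-responding to the other.
Alice's best responses — vs b1: a4 (payoff 5); vs b2: a3 (payoff 4); vs b3: a1 (payoff 6); vs b4: a3 (payoff 6).
Bob's best responses — vs a1: b2 (payoff 1); vs a2: b4 (payoff 4); vs a3: b1 (payoff 3); vs a4: b1 (payoff 4).
The only mutual best response is (a4, b1); neither player gains by switching there.

(a4, b1)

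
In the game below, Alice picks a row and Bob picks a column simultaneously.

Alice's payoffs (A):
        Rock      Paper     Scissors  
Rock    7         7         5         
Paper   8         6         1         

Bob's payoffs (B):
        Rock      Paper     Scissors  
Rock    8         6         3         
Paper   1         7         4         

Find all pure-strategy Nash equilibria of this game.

No pure-strategy Nash equilibrium

Find each player's best response to every opponent strategy; NE are the intersections.
Alice's best responses — vs Rock: Paper (payoff 8); vs Paper: Rock (payoff 7); vs Scissors: Rock (payoff 5).
Bob's best responses — vs Rock: Rock (payoff 8); vs Paper: Paper (payoff 7).
No cell has both players best-responding. For instance, Alice's best reply to Rock is Paper, but against Paper Bob prefers Paper over Rock.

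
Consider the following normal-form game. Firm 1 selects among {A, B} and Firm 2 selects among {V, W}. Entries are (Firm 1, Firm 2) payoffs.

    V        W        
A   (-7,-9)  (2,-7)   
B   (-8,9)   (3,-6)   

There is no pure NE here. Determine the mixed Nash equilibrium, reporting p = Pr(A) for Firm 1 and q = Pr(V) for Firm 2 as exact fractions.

p = 15/17, q = 1/2

Each player's mixing probability is pinned down by making the *other* player indifferent.
Firm 2 indifferent between V and W: p·(-9) + (1−p)·9 = p·(-7) + (1−p)·(-6) ⟹ 9 + (-18)p = (-6) + (-1)p ⟹ p = 15/17.
Firm 1 indifferent between A and B: q·(-7) + (1−q)·2 = q·(-8) + (1−q)·3 ⟹ 2 + (-9)q = 3 + (-11)q ⟹ q = 1/2.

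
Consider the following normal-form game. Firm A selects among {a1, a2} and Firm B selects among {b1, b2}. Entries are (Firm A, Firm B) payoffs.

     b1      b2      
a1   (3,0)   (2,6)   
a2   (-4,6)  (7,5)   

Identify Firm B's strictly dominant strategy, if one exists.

No strictly dominant strategy

A strategy is strictly dominant if it gives Firm B a strictly higher payoff than every other strategy, against every choice by the opponent.
b1 is not dominant: against a1, b2 gives 6 > 0.
b2 is not dominant: against a2, b1 gives 6 > 5.
No single strategy is best against every opponent action.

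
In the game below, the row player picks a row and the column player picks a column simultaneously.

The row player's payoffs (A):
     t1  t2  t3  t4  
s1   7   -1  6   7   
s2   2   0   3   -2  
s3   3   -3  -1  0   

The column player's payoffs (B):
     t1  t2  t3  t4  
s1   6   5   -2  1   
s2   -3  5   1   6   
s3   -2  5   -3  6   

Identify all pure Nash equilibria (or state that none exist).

(s1, t1)

Check mutual best responses: a cell is a NE iff neither player can gain by unilaterally deviating.
The row player's best responses — vs t1: s1 (payoff 7); vs t2: s2 (payoff 0); vs t3: s1 (payoff 6); vs t4: s1 (payoff 7).
The column player's best responses — vs s1: t1 (payoff 6); vs s2: t4 (payoff 6); vs s3: t4 (payoff 6).
The only mutual best response is (s1, t1); neither player gains by switching there.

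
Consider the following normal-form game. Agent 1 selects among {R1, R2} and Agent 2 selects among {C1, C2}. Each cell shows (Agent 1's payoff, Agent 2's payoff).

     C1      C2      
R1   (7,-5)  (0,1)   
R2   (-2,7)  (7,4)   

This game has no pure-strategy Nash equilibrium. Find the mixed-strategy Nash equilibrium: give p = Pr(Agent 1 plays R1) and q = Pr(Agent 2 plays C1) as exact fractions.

p = 1/3, q = 7/16

In a mixed NE each player is indifferent between their pure strategies, so the opponent's mix sets the indifference.
Agent 2 indifferent between C1 and C2: p·(-5) + (1−p)·7 = p·1 + (1−p)·4 ⟹ 7 + (-12)p = 4 + (-3)p ⟹ p = 1/3.
Agent 1 indifferent between R1 and R2: q·7 + (1−q)·0 = q·(-2) + (1−q)·7 ⟹ 0 + 7q = 7 + (-9)q ⟹ q = 7/16.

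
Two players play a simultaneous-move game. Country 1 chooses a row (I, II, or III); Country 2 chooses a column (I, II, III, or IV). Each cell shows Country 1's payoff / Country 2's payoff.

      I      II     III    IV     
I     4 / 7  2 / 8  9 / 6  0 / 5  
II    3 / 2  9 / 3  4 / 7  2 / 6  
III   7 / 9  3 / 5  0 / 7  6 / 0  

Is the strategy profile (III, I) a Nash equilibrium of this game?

Holding Country 2 at I: Country 1 gets 7 from III, versus 4 from I, 3 from II. No profitable deviation for Country 1.
Holding Country 1 at III: Country 2 gets 9 from I, versus 5 from II, 7 from III, 0 from IV. No profitable deviation for Country 2 either.

Yes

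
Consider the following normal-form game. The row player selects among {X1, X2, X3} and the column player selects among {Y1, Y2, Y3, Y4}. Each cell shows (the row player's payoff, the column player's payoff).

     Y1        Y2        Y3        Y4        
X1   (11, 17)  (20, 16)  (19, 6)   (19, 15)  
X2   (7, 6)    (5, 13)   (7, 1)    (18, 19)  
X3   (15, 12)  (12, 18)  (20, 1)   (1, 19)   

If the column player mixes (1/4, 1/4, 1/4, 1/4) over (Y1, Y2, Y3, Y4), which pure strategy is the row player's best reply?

X1

The row player's best reply maximizes expected payoff against the mix.
X1: (1/4)·11 + (1/4)·20 + (1/4)·19 + (1/4)·19 = 69/4
X2: (1/4)·7 + (1/4)·5 + (1/4)·7 + (1/4)·18 = 37/4
X3: (1/4)·15 + (1/4)·12 + (1/4)·20 + (1/4)·1 = 12
Highest expected payoff is 69/4, from X1.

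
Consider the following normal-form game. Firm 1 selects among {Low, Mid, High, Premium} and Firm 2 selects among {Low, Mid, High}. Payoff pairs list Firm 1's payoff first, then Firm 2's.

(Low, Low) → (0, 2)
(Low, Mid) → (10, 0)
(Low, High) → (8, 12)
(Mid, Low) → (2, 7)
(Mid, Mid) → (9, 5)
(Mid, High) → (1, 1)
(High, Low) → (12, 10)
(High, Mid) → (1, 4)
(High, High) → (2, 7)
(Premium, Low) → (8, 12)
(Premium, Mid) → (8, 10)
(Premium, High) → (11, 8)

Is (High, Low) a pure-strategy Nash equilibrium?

Yes

Holding Firm 2 at Low: Firm 1 gets 12 from High, versus 0 from Low, 2 from Mid, 8 from Premium. No profitable deviation for Firm 1.
Holding Firm 1 at High: Firm 2 gets 10 from Low, versus 4 from Mid, 7 from High. No profitable deviation for Firm 2 either.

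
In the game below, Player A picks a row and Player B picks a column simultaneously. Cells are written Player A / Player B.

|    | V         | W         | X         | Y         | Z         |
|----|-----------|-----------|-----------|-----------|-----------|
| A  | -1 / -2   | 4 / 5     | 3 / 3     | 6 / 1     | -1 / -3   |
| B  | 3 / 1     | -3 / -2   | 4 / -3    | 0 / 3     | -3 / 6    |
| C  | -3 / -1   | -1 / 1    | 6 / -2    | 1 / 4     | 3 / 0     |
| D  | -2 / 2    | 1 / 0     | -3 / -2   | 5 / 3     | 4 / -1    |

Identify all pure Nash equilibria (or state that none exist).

(A, W)

A profile is a Nash equilibrium when each player is best-responding to the other.
Player A's best responses — vs V: B (payoff 3); vs W: A (payoff 4); vs X: C (payoff 6); vs Y: A (payoff 6); vs Z: D (payoff 4).
Player B's best responses — vs A: W (payoff 5); vs B: Z (payoff 6); vs C: Y (payoff 4); vs D: Y (payoff 3).
The only mutual best response is (A, W); neither player gains by switching there.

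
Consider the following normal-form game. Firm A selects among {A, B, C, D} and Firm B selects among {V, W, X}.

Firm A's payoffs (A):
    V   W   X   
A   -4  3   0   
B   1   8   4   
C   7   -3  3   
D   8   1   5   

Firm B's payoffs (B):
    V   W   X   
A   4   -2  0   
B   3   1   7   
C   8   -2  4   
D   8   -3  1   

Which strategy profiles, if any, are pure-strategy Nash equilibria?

Find each player's best response to every opponent strategy; NE are the intersections.
Firm A's best responses — vs V: D (payoff 8); vs W: B (payoff 8); vs X: D (payoff 5).
Firm B's best responses — vs A: V (payoff 4); vs B: X (payoff 7); vs C: V (payoff 8); vs D: V (payoff 8).
The only mutual best response is (D, V); neither player gains by switching there.

(D, V)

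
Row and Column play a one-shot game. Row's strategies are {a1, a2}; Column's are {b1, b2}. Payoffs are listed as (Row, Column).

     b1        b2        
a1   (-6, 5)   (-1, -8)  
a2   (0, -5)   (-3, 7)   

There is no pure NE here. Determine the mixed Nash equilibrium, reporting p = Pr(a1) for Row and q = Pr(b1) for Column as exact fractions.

In a mixed NE each player is indifferent between their pure strategies, so the opponent's mix sets the indifference.
Column indifferent between b1 and b2: p·5 + (1−p)·(-5) = p·(-8) + (1−p)·7 ⟹ (-5) + 10p = 7 + (-15)p ⟹ p = 12/25.
Row indifferent between a1 and a2: q·(-6) + (1−q)·(-1) = q·0 + (1−q)·(-3) ⟹ (-1) + (-5)q = (-3) + 3q ⟹ q = 1/4.

p = 12/25, q = 1/4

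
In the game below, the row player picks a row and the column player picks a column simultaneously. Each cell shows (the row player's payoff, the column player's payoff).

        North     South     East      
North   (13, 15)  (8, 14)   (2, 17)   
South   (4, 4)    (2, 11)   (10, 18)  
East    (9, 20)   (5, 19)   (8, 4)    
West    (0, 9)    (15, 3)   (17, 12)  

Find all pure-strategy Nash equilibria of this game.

(West, East)

A profile is a Nash equilibrium when each player is best-responding to the other.
The row player's best responses — vs North: North (payoff 13); vs South: West (payoff 15); vs East: West (payoff 17).
The column player's best responses — vs North: East (payoff 17); vs South: East (payoff 18); vs East: North (payoff 20); vs West: East (payoff 12).
The only mutual best response is (West, East); neither player gains by switching there.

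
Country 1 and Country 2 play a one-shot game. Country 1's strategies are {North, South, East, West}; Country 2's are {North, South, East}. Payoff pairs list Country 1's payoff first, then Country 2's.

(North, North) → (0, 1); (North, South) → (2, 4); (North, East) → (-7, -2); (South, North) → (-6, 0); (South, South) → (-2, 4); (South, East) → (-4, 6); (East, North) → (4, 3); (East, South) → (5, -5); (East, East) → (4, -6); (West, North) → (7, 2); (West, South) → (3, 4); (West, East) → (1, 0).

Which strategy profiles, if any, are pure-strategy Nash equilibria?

There is no pure-strategy Nash equilibrium

Check mutual best responses: a cell is a NE iff neither player can gain by unilaterally deviating.
Country 1's best responses — vs North: West (payoff 7); vs South: East (payoff 5); vs East: East (payoff 4).
Country 2's best responses — vs North: South (payoff 4); vs South: East (payoff 6); vs East: North (payoff 3); vs West: South (payoff 4).
No cell has both players best-responding. For instance, Country 1's best reply to East is East, but against East Country 2 prefers North over East.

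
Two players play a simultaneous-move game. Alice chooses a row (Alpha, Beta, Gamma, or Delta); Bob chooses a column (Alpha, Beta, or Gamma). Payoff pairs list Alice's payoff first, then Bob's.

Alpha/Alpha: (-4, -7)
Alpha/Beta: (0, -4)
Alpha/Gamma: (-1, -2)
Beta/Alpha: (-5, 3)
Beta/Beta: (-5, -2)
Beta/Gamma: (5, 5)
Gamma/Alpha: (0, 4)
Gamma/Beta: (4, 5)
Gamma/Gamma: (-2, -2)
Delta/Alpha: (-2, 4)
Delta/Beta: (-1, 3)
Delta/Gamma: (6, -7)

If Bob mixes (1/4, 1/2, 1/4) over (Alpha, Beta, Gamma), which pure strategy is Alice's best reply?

Gamma

Compute Alice's expected payoff from each pure strategy against the given mix.
Alpha: (1/4)·(-4) + (1/2)·0 + (1/4)·(-1) = -5/4
Beta: (1/4)·(-5) + (1/2)·(-5) + (1/4)·5 = -5/2
Gamma: (1/4)·0 + (1/2)·4 + (1/4)·(-2) = 3/2
Delta: (1/4)·(-2) + (1/2)·(-1) + (1/4)·6 = 1/2
Highest expected payoff is 3/2, from Gamma.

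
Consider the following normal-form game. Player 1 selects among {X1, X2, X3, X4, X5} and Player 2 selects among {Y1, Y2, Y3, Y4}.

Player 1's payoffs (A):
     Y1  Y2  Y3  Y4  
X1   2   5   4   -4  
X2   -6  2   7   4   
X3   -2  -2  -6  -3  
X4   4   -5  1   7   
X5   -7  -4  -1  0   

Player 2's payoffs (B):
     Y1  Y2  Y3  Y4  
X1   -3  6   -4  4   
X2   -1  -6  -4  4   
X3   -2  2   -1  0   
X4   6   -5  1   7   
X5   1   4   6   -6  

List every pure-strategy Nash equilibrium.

(X1, Y2) and (X4, Y4)

Check mutual best responses: a cell is a NE iff neither player can gain by unilaterally deviating.
Player 1's best responses — vs Y1: X4 (payoff 4); vs Y2: X1 (payoff 5); vs Y3: X2 (payoff 7); vs Y4: X4 (payoff 7).
Player 2's best responses — vs X1: Y2 (payoff 6); vs X2: Y4 (payoff 4); vs X3: Y2 (payoff 2); vs X4: Y4 (payoff 7); vs X5: Y3 (payoff 6).
Mutual best responses occur at (X1, Y2) and (X4, Y4); at each, neither player gains by switching.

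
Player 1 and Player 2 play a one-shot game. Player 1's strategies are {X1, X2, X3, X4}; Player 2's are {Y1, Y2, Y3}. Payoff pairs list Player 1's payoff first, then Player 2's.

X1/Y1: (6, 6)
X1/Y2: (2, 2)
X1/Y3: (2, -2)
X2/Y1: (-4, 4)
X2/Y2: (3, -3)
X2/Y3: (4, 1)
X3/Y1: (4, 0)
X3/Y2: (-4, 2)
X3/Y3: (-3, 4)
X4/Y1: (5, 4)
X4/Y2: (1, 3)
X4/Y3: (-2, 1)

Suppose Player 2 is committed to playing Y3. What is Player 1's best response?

X2

With Player 2 fixed at Y3, Player 1's payoffs are: X1 → 2, X2 → 4, X3 → -3, X4 → -2.
The maximum is 4, achieved by X2.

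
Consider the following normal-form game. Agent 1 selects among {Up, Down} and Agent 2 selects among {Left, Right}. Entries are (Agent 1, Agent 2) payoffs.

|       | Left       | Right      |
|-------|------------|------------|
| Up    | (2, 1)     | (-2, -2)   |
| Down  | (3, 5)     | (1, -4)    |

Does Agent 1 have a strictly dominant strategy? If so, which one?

Check whether one of Agent 1's strategies beats all alternatives regardless of what the opponent does.
Down strictly dominates: vs Left: 3 > 2; vs Right: 1 > -2.

Down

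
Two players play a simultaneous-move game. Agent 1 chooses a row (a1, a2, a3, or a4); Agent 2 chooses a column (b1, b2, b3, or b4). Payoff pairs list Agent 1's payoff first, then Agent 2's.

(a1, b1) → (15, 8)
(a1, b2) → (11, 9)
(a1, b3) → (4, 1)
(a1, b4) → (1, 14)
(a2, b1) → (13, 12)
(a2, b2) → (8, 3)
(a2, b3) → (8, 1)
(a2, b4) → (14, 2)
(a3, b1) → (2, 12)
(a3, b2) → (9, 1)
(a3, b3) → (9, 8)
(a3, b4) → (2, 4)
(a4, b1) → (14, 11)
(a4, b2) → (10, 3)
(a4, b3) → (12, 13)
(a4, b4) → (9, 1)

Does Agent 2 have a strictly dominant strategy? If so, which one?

None

A strategy is strictly dominant if it gives Agent 2 a strictly higher payoff than every other strategy, against every choice by the opponent.
b1 is not dominant: against a1, b2 gives 9 > 8.
b2 is not dominant: against a1, b4 gives 14 > 9.
b3 is not dominant: against a1, b1 gives 8 > 1.
b4 is not dominant: against a2, b1 gives 12 > 2.
No single strategy is best against every opponent action.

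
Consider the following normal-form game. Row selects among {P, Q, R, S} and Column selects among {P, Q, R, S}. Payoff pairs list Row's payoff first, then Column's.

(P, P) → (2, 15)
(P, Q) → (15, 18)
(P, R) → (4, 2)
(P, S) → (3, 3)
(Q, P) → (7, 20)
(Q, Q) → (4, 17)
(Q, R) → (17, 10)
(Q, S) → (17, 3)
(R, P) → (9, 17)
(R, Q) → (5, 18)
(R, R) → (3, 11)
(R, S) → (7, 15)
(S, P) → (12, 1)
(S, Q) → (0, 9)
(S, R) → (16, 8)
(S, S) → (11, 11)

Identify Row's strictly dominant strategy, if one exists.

None

Check whether one of Row's strategies beats all alternatives regardless of what the opponent does.
P is not dominant: against P, Q gives 7 > 2.
Q is not dominant: against P, R gives 9 > 7.
R is not dominant: against P, S gives 12 > 9.
S is not dominant: against Q, P gives 15 > 0.
No single strategy is best against every opponent action.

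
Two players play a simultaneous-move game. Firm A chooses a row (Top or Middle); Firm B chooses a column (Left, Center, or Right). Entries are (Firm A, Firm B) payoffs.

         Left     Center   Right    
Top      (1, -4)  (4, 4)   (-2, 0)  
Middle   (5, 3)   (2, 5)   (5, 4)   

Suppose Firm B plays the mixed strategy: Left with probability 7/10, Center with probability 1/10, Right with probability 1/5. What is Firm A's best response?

Firm A's best reply maximizes expected payoff against the mix.
Top: (7/10)·1 + (1/10)·4 + (1/5)·(-2) = 7/10
Middle: (7/10)·5 + (1/10)·2 + (1/5)·5 = 47/10
Highest expected payoff is 47/10, from Middle.

Middle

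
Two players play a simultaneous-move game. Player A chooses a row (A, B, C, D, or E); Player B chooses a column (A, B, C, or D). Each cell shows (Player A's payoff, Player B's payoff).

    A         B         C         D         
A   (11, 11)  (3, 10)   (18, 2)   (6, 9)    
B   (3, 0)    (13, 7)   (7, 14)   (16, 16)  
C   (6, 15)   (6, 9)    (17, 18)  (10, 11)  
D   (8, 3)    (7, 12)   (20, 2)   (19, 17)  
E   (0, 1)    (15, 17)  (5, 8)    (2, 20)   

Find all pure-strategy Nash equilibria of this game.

Check mutual best responses: a cell is a NE iff neither player can gain by unilaterally deviating.
Player A's best responses — vs A: A (payoff 11); vs B: E (payoff 15); vs C: D (payoff 20); vs D: D (payoff 19).
Player B's best responses — vs A: A (payoff 11); vs B: D (payoff 16); vs C: C (payoff 18); vs D: D (payoff 17); vs E: D (payoff 20).
Mutual best responses occur at (A, A) and (D, D); at each, neither player gains by switching.

(A, A) and (D, D)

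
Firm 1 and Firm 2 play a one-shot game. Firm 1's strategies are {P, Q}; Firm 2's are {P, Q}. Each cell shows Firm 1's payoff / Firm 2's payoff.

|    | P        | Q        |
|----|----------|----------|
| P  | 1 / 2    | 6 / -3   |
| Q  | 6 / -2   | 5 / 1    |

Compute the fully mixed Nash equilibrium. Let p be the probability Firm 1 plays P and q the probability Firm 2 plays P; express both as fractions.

p = 3/8, q = 1/6

In a mixed NE each player is indifferent between their pure strategies, so the opponent's mix sets the indifference.
Firm 2 indifferent between P and Q: p·2 + (1−p)·(-2) = p·(-3) + (1−p)·1 ⟹ (-2) + 4p = 1 + (-4)p ⟹ p = 3/8.
Firm 1 indifferent between P and Q: q·1 + (1−q)·6 = q·6 + (1−q)·5 ⟹ 6 + (-5)q = 5 + 1q ⟹ q = 1/6.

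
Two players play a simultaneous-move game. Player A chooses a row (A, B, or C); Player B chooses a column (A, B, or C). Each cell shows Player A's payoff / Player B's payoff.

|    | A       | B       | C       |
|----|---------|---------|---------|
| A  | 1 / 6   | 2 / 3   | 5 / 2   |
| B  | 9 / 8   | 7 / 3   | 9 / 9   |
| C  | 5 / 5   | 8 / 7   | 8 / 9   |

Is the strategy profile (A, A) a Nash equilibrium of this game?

No

Holding Player B at A: Player A gets 1 from A but could get 9 by switching to B. Player A has a profitable deviation.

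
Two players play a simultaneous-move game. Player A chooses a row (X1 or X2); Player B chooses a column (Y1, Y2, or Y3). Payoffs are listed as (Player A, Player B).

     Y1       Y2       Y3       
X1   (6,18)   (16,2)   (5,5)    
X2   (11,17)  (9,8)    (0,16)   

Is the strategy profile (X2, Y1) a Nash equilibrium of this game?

Yes

Holding Player B at Y1: Player A gets 11 from X2, versus 6 from X1. No profitable deviation for Player A.
Holding Player A at X2: Player B gets 17 from Y1, versus 8 from Y2, 16 from Y3. No profitable deviation for Player B either.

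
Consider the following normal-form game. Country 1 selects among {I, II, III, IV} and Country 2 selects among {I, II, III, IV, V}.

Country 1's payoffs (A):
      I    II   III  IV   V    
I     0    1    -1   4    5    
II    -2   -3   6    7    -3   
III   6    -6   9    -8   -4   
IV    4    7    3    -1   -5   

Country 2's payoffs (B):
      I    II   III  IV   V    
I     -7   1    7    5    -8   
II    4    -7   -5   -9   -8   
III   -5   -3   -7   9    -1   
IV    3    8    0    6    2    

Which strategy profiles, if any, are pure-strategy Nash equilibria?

(IV, II)

Check mutual best responses: a cell is a NE iff neither player can gain by unilaterally deviating.
Country 1's best responses — vs I: III (payoff 6); vs II: IV (payoff 7); vs III: III (payoff 9); vs IV: II (payoff 7); vs V: I (payoff 5).
Country 2's best responses — vs I: III (payoff 7); vs II: I (payoff 4); vs III: IV (payoff 9); vs IV: II (payoff 8).
The only mutual best response is (IV, II); neither player gains by switching there.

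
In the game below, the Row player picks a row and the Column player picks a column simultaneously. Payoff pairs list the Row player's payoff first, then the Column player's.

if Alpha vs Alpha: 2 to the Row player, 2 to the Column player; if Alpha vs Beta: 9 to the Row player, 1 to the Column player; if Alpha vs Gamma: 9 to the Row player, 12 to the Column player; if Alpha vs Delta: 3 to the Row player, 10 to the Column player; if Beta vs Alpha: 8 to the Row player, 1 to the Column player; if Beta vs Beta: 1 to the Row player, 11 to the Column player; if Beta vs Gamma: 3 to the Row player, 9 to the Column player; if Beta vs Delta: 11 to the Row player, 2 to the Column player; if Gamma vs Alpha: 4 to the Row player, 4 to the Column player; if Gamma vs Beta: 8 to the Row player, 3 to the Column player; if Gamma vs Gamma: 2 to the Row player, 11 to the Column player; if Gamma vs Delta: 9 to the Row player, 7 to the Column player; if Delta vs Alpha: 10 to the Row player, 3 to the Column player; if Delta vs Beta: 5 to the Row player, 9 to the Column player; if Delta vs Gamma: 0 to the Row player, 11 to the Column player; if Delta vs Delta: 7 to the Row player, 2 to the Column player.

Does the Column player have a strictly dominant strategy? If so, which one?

Check whether one of the Column player's strategies beats all alternatives regardless of what the opponent does.
Alpha is not dominant: against Alpha, Gamma gives 12 > 2.
Beta is not dominant: against Alpha, Alpha gives 2 > 1.
Gamma is not dominant: against Beta, Beta gives 11 > 9.
Delta is not dominant: against Alpha, Gamma gives 12 > 10.
No single strategy is best against every opponent action.

None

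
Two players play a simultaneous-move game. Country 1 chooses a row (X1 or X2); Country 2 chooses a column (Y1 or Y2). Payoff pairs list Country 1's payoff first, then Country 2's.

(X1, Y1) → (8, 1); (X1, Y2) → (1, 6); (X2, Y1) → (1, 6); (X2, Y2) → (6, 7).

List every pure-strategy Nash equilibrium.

(X2, Y2)

Check mutual best responses: a cell is a NE iff neither player can gain by unilaterally deviating.
Country 1's best responses — vs Y1: X1 (payoff 8); vs Y2: X2 (payoff 6).
Country 2's best responses — vs X1: Y2 (payoff 6); vs X2: Y2 (payoff 7).
The only mutual best response is (X2, Y2); neither player gains by switching there.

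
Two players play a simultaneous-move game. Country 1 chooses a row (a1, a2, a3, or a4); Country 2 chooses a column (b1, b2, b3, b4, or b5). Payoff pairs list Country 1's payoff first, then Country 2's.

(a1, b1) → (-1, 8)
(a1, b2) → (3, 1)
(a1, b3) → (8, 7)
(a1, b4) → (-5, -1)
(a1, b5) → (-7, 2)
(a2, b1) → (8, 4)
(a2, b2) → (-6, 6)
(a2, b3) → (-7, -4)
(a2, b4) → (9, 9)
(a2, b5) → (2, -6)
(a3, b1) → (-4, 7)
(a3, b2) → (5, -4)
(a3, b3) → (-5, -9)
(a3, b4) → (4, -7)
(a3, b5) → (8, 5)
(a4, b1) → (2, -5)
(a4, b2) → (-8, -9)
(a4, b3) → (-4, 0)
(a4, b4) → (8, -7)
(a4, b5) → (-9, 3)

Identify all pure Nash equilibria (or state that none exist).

(a2, b4)

A profile is a Nash equilibrium when each player is best-responding to the other.
Country 1's best responses — vs b1: a2 (payoff 8); vs b2: a3 (payoff 5); vs b3: a1 (payoff 8); vs b4: a2 (payoff 9); vs b5: a3 (payoff 8).
Country 2's best responses — vs a1: b1 (payoff 8); vs a2: b4 (payoff 9); vs a3: b1 (payoff 7); vs a4: b5 (payoff 3).
The only mutual best response is (a2, b4); neither player gains by switching there.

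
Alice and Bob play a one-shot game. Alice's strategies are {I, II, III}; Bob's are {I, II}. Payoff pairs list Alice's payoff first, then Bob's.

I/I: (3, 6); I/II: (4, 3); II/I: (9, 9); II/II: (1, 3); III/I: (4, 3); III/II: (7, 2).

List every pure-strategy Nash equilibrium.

(II, I)

Find each player's best response to every opponent strategy; NE are the intersections.
Alice's best responses — vs I: II (payoff 9); vs II: III (payoff 7).
Bob's best responses — vs I: I (payoff 6); vs II: I (payoff 9); vs III: I (payoff 3).
The only mutual best response is (II, I); neither player gains by switching there.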